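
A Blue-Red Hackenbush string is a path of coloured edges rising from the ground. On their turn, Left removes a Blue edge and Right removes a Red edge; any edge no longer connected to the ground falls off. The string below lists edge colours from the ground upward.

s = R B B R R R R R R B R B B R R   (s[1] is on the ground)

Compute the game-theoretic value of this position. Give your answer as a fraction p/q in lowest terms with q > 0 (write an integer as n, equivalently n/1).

-8103/16384

Recurse on prefixes of the 15-edge string R B B R R R R R R B R B B R R:
1 of 15 · R · max L −∞ · min R 0 gives -1
2 of 15 · RB · max L -1 · min R 0 gives -1/2
3 of 15 · RBB · max L -1/2 · min R 0 gives -1/4
4 of 15 · RBBR · max L -1/2 · min R -1/4 gives -3/8
5 of 15 · RBBRR · max L -1/2 · min R -3/8 gives -7/16
6 of 15 · RBBRRR · max L -1/2 · min R -7/16 gives -15/32
7 of 15 · RBBRRRR · max L -1/2 · min R -15/32 gives -31/64
8 of 15 · RBBRRRRR · max L -1/2 · min R -31/64 gives -63/128
9 of 15 · RBBRRRRRR · max L -1/2 · min R -63/128 gives -127/256
10 of 15 · RBBRRRRRRB · max L -127/256 · min R -63/128 gives -253/512
11 of 15 · RBBRRRRRRBR · max L -127/256 · min R -253/512 gives -507/1024
12 of 15 · RBBRRRRRRBRB · max L -507/1024 · min R -253/512 gives -1013/2048
13 of 15 · RBBRRRRRRBRBB · max L -1013/2048 · min R -253/512 gives -2025/4096
14 of 15 · RBBRRRRRRBRBBR · max L -1013/2048 · min R -2025/4096 gives -4051/8192
15 of 15 · RBBRRRRRRBRBBRR · max L -1013/2048 · min R -4051/8192 gives -8103/16384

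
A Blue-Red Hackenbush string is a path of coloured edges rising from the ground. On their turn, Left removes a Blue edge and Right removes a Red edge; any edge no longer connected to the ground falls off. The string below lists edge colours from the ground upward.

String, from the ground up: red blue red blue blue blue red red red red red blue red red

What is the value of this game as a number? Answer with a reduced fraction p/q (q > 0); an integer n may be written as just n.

Build value(s[:k]) for k = 1..14, string s = red blue red blue blue blue red red red red red blue red red.
value(r) = { · | 0 } so -1
value(rb) = { -1 | 0 } so -1/2
value(rbr) = { -1 | -1/2; 0 } so -3/4
value(rbrb) = { -1; -3/4 | -1/2; 0 } so -5/8
value(rbrbb) = { -1; -3/4; -5/8 | -1/2; 0 } so -9/16
value(rbrbbb) = { -1; -3/4; -5/8; -9/16 | -1/2; 0 } so -17/32
value(rbrbbbr) = { -1; -3/4; -5/8; -9/16 | -17/32; -1/2; 0 } so -35/64
value(rbrbbbrr) = { -1; -3/4; -5/8; -9/16 | -35/64; -17/32; -1/2; 0 } so -71/128
value(rbrbbbrrr) = { -1; -3/4; -5/8; -9/16 | -71/128; -35/64; -17/32; -1/2; 0 } so -143/256
value(rbrbbbrrrr) = { -1; -3/4; -5/8; -9/16 | -143/256; -71/128; -35/64; -17/32; -1/2; 0 } so -287/512
value(rbrbbbrrrrr) = { -1; -3/4; -5/8; -9/16 | -287/512; -143/256; -71/128; -35/64; -17/32; -1/2; 0 } so -575/1024
value(rbrbbbrrrrrb) = { -1; -3/4; -5/8; -9/16; -575/1024 | -287/512; -143/256; -71/128; -35/64; -17/32; -1/2; 0 } so -1149/2048
value(rbrbbbrrrrrbr) = { -1; -3/4; -5/8; -9/16; -575/1024 | -1149/2048; -287/512; -143/256; -71/128; -35/64; -17/32; -1/2; 0 } so -2299/4096
value(rbrbbbrrrrrbrr) = { -1; -3/4; -5/8; -9/16; -575/1024 | -2299/4096; -1149/2048; -287/512; -143/256; -71/128; -35/64; -17/32; -1/2; 0 } so -4599/8192

-4599/8192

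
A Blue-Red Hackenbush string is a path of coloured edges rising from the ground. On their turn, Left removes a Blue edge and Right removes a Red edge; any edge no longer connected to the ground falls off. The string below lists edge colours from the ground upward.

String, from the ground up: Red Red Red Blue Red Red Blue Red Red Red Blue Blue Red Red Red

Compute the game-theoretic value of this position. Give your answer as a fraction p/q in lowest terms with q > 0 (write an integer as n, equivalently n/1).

-11727/4096

v(R) = { (no moves) | 0 } -> -1
v(RR) = { (no moves) | -1 0 } -> -2
v(RRR) = { (no moves) | -2 -1 0 } -> -3
v(RRRB) = { -3 | -2 -1 0 } -> -5/2
v(RRRBR) = { -3 | -5/2 -2 -1 0 } -> -11/4
v(RRRBRR) = { -3 | -11/4 -5/2 -2 -1 0 } -> -23/8
v(RRRBRRB) = { -3 -23/8 | -11/4 -5/2 -2 -1 0 } -> -45/16
v(RRRBRRBR) = { -3 -23/8 | -45/16 -11/4 -5/2 -2 -1 0 } -> -91/32
v(RRRBRRBRR) = { -3 -23/8 | -91/32 -45/16 -11/4 -5/2 -2 -1 0 } -> -183/64
v(RRRBRRBRRR) = { -3 -23/8 | -183/64 -91/32 -45/16 -11/4 -5/2 -2 -1 0 } -> -367/128
v(RRRBRRBRRRB) = { -3 -23/8 -367/128 | -183/64 -91/32 -45/16 -11/4 -5/2 -2 -1 0 } -> -733/256
v(RRRBRRBRRRBB) = { -3 -23/8 -367/128 -733/256 | -183/64 -91/32 -45/16 -11/4 -5/2 -2 -1 0 } -> -1465/512
v(RRRBRRBRRRBBR) = { -3 -23/8 -367/128 -733/256 | -1465/512 -183/64 -91/32 -45/16 -11/4 -5/2 -2 -1 0 } -> -2931/1024
v(RRRBRRBRRRBBRR) = { -3 -23/8 -367/128 -733/256 | -2931/1024 -1465/512 -183/64 -91/32 -45/16 -11/4 -5/2 -2 -1 0 } -> -5863/2048
v(RRRBRRBRRRBBRRR) = { -3 -23/8 -367/128 -733/256 | -5863/2048 -2931/1024 -1465/512 -183/64 -91/32 -45/16 -11/4 -5/2 -2 -1 0 } -> -11727/4096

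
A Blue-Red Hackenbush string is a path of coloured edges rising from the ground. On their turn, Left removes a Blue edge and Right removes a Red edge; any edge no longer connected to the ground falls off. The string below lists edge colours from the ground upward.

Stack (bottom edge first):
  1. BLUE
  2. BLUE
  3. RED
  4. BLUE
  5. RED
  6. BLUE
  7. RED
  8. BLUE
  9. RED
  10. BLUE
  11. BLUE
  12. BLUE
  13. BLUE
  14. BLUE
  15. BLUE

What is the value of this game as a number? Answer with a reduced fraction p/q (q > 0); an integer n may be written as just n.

13695/8192

1 of 15 · B · max L 0 · min R +∞ — 1
2 of 15 · BB · max L 1 · min R +∞ — 2
3 of 15 · BBR · max L 1 · min R 2 — 3/2
4 of 15 · BBRB · max L 3/2 · min R 2 — 7/4
5 of 15 · BBRBR · max L 3/2 · min R 7/4 — 13/8
6 of 15 · BBRBRB · max L 13/8 · min R 7/4 — 27/16
7 of 15 · BBRBRBR · max L 13/8 · min R 27/16 — 53/32
8 of 15 · BBRBRBRB · max L 53/32 · min R 27/16 — 107/64
9 of 15 · BBRBRBRBR · max L 53/32 · min R 107/64 — 213/128
10 of 15 · BBRBRBRBRB · max L 213/128 · min R 107/64 — 427/256
11 of 15 · BBRBRBRBRBB · max L 427/256 · min R 107/64 — 855/512
12 of 15 · BBRBRBRBRBBB · max L 855/512 · min R 107/64 — 1711/1024
13 of 15 · BBRBRBRBRBBBB · max L 1711/1024 · min R 107/64 — 3423/2048
14 of 15 · BBRBRBRBRBBBBB · max L 3423/2048 · min R 107/64 — 6847/4096
15 of 15 · BBRBRBRBRBBBBBB · max L 6847/4096 · min R 107/64 — 13695/8192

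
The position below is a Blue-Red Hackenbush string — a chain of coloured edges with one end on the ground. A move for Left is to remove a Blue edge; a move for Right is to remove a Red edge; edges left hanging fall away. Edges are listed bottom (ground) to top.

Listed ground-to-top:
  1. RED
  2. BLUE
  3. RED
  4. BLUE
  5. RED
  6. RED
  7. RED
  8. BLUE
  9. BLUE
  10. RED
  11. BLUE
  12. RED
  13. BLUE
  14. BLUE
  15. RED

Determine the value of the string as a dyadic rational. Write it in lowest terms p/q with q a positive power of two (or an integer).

-11859/16384

Prefix values for RED BLUE RED BLUE RED RED RED BLUE BLUE RED BLUE RED BLUE BLUE RED via {L|R} + simplicity:
edge 1 of 15 (RED): { · | 0 } → -1
edge 2 of 15 (BLUE): { -1 | 0 } → -1/2
edge 3 of 15 (RED): { -1 | -1/2, 0 } → -3/4
edge 4 of 15 (BLUE): { -1, -3/4 | -1/2, 0 } → -5/8
edge 5 of 15 (RED): { -1, -3/4 | -5/8, -1/2, 0 } → -11/16
edge 6 of 15 (RED): { -1, -3/4 | -11/16, -5/8, -1/2, 0 } → -23/32
edge 7 of 15 (RED): { -1, -3/4 | -23/32, -11/16, -5/8, -1/2, 0 } → -47/64
edge 8 of 15 (BLUE): { -1, -3/4, -47/64 | -23/32, -11/16, -5/8, -1/2, 0 } → -93/128
edge 9 of 15 (BLUE): { -1, -3/4, -47/64, -93/128 | -23/32, -11/16, -5/8, -1/2, 0 } → -185/256
edge 10 of 15 (RED): { -1, -3/4, -47/64, -93/128 | -185/256, -23/32, -11/16, -5/8, -1/2, 0 } → -371/512
edge 11 of 15 (BLUE): { -1, -3/4, -47/64, -93/128, -371/512 | -185/256, -23/32, -11/16, -5/8, -1/2, 0 } → -741/1024
edge 12 of 15 (RED): { -1, -3/4, -47/64, -93/128, -371/512 | -741/1024, -185/256, -23/32, -11/16, -5/8, -1/2, 0 } → -1483/2048
edge 13 of 15 (BLUE): { -1, -3/4, -47/64, -93/128, -371/512, -1483/2048 | -741/1024, -185/256, -23/32, -11/16, -5/8, -1/2, 0 } → -2965/4096
edge 14 of 15 (BLUE): { -1, -3/4, -47/64, -93/128, -371/512, -1483/2048, -2965/4096 | -741/1024, -185/256, -23/32, -11/16, -5/8, -1/2, 0 } → -5929/8192
edge 15 of 15 (RED): { -1, -3/4, -47/64, -93/128, -371/512, -1483/2048, -2965/4096 | -5929/8192, -741/1024, -185/256, -23/32, -11/16, -5/8, -1/2, 0 } → -11859/16384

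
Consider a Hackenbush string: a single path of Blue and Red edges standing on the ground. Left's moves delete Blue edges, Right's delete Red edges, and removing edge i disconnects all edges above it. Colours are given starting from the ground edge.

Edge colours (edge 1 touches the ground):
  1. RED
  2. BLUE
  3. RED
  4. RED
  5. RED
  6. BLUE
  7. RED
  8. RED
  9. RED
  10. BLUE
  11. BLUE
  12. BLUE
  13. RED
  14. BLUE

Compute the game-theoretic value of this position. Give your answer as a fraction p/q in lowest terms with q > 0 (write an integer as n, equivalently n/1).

step 1: add RED to get R; options L={ none } R={ 0 } -> -1
step 2: add BLUE to get RB; options L={ -1 } R={ 0 } -> -1/2
step 3: add RED to get RBR; options L={ -1 } R={ -1/2, 0 } -> -3/4
step 4: add RED to get RBRR; options L={ -1 } R={ -3/4, -1/2, 0 } -> -7/8
step 5: add RED to get RBRRR; options L={ -1 } R={ -7/8, -3/4, -1/2, 0 } -> -15/16
step 6: add BLUE to get RBRRRB; options L={ -1, -15/16 } R={ -7/8, -3/4, -1/2, 0 } -> -29/32
step 7: add RED to get RBRRRBR; options L={ -1, -15/16 } R={ -29/32, -7/8, -3/4, -1/2, 0 } -> -59/64
step 8: add RED to get RBRRRBRR; options L={ -1, -15/16 } R={ -59/64, -29/32, -7/8, -3/4, -1/2, 0 } -> -119/128
step 9: add RED to get RBRRRBRRR; options L={ -1, -15/16 } R={ -119/128, -59/64, -29/32, -7/8, -3/4, -1/2, 0 } -> -239/256
step 10: add BLUE to get RBRRRBRRRB; options L={ -1, -15/16, -239/256 } R={ -119/128, -59/64, -29/32, -7/8, -3/4, -1/2, 0 } -> -477/512
step 11: add BLUE to get RBRRRBRRRBB; options L={ -1, -15/16, -239/256, -477/512 } R={ -119/128, -59/64, -29/32, -7/8, -3/4, -1/2, 0 } -> -953/1024
step 12: add BLUE to get RBRRRBRRRBBB; options L={ -1, -15/16, -239/256, -477/512, -953/1024 } R={ -119/128, -59/64, -29/32, -7/8, -3/4, -1/2, 0 } -> -1905/2048
step 13: add RED to get RBRRRBRRRBBBR; options L={ -1, -15/16, -239/256, -477/512, -953/1024 } R={ -1905/2048, -119/128, -59/64, -29/32, -7/8, -3/4, -1/2, 0 } -> -3811/4096
step 14: add BLUE to get RBRRRBRRRBBBRB; options L={ -1, -15/16, -239/256, -477/512, -953/1024, -3811/4096 } R={ -1905/2048, -119/128, -59/64, -29/32, -7/8, -3/4, -1/2, 0 } -> -7621/8192

-7621/8192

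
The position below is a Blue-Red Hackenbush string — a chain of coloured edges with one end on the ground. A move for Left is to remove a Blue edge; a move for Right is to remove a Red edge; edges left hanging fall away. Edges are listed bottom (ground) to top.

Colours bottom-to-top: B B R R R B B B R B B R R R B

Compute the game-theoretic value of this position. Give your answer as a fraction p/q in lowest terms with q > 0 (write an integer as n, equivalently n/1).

10083/8192

Build val(s[:k]) for k = 1..15, string s = B B R R R B B B R B B R R R B.
val(B) = { 0 | (no moves) } = 1
val(BB) = { 0,1 | (no moves) } = 2
val(BBR) = { 0,1 | 2 } = 3/2
val(BBRR) = { 0,1 | 3/2,2 } = 5/4
val(BBRRR) = { 0,1 | 5/4,3/2,2 } = 9/8
val(BBRRRB) = { 0,1,9/8 | 5/4,3/2,2 } = 19/16
val(BBRRRBB) = { 0,1,9/8,19/16 | 5/4,3/2,2 } = 39/32
val(BBRRRBBB) = { 0,1,9/8,19/16,39/32 | 5/4,3/2,2 } = 79/64
val(BBRRRBBBR) = { 0,1,9/8,19/16,39/32 | 79/64,5/4,3/2,2 } = 157/128
val(BBRRRBBBRB) = { 0,1,9/8,19/16,39/32,157/128 | 79/64,5/4,3/2,2 } = 315/256
val(BBRRRBBBRBB) = { 0,1,9/8,19/16,39/32,157/128,315/256 | 79/64,5/4,3/2,2 } = 631/512
val(BBRRRBBBRBBR) = { 0,1,9/8,19/16,39/32,157/128,315/256 | 631/512,79/64,5/4,3/2,2 } = 1261/1024
val(BBRRRBBBRBBRR) = { 0,1,9/8,19/16,39/32,157/128,315/256 | 1261/1024,631/512,79/64,5/4,3/2,2 } = 2521/2048
val(BBRRRBBBRBBRRR) = { 0,1,9/8,19/16,39/32,157/128,315/256 | 2521/2048,1261/1024,631/512,79/64,5/4,3/2,2 } = 5041/4096
val(BBRRRBBBRBBRRRB) = { 0,1,9/8,19/16,39/32,157/128,315/256,5041/4096 | 2521/2048,1261/1024,631/512,79/64,5/4,3/2,2 } = 10083/8192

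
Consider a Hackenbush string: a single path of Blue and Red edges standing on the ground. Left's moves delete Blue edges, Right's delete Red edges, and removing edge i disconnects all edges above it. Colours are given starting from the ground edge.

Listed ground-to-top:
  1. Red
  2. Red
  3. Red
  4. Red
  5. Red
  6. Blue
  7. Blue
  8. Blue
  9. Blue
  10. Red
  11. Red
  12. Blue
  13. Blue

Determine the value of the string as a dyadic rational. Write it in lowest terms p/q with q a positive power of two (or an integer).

-1049/256

Build val(s[:k]) for k = 1..13, string s = Red Red Red Red Red Blue Blue Blue Blue Red Red Blue Blue.
val_1 [R]  L=[·]  R=[0]  ⇒ -1
val_2 [RR]  L=[·]  R=[-1; 0]  ⇒ -2
val_3 [RRR]  L=[·]  R=[-2; -1; 0]  ⇒ -3
val_4 [RRRR]  L=[·]  R=[-3; -2; -1; 0]  ⇒ -4
val_5 [RRRRR]  L=[·]  R=[-4; -3; -2; -1; 0]  ⇒ -5
val_6 [RRRRRB]  L=[-5]  R=[-4; -3; -2; -1; 0]  ⇒ -9/2
val_7 [RRRRRBB]  L=[-5; -9/2]  R=[-4; -3; -2; -1; 0]  ⇒ -17/4
val_8 [RRRRRBBB]  L=[-5; -9/2; -17/4]  R=[-4; -3; -2; -1; 0]  ⇒ -33/8
val_9 [RRRRRBBBB]  L=[-5; -9/2; -17/4; -33/8]  R=[-4; -3; -2; -1; 0]  ⇒ -65/16
val_10 [RRRRRBBBBR]  L=[-5; -9/2; -17/4; -33/8]  R=[-65/16; -4; -3; -2; -1; 0]  ⇒ -131/32
val_11 [RRRRRBBBBRR]  L=[-5; -9/2; -17/4; -33/8]  R=[-131/32; -65/16; -4; -3; -2; -1; 0]  ⇒ -263/64
val_12 [RRRRRBBBBRRB]  L=[-5; -9/2; -17/4; -33/8; -263/64]  R=[-131/32; -65/16; -4; -3; -2; -1; 0]  ⇒ -525/128
val_13 [RRRRRBBBBRRBB]  L=[-5; -9/2; -17/4; -33/8; -263/64; -525/128]  R=[-131/32; -65/16; -4; -3; -2; -1; 0]  ⇒ -1049/256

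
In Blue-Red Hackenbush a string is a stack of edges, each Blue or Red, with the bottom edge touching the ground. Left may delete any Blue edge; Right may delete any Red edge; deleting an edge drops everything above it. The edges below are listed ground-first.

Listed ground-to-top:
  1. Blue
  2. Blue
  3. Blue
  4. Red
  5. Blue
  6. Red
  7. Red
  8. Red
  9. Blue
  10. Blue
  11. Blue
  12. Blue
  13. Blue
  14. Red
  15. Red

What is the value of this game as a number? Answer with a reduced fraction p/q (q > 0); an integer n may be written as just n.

Recurse on prefixes of the 15-edge string Blue Blue Blue Red Blue Red Red Red Blue Blue Blue Blue Blue Red Red:
edge 1 of 15 (Blue): { 0 | none } -> 1
edge 2 of 15 (Blue): { 0,1 | none } -> 2
edge 3 of 15 (Blue): { 0,1,2 | none } -> 3
edge 4 of 15 (Red): { 0,1,2 | 3 } -> 5/2
edge 5 of 15 (Blue): { 0,1,2,5/2 | 3 } -> 11/4
edge 6 of 15 (Red): { 0,1,2,5/2 | 11/4,3 } -> 21/8
edge 7 of 15 (Red): { 0,1,2,5/2 | 21/8,11/4,3 } -> 41/16
edge 8 of 15 (Red): { 0,1,2,5/2 | 41/16,21/8,11/4,3 } -> 81/32
edge 9 of 15 (Blue): { 0,1,2,5/2,81/32 | 41/16,21/8,11/4,3 } -> 163/64
edge 10 of 15 (Blue): { 0,1,2,5/2,81/32,163/64 | 41/16,21/8,11/4,3 } -> 327/128
edge 11 of 15 (Blue): { 0,1,2,5/2,81/32,163/64,327/128 | 41/16,21/8,11/4,3 } -> 655/256
edge 12 of 15 (Blue): { 0,1,2,5/2,81/32,163/64,327/128,655/256 | 41/16,21/8,11/4,3 } -> 1311/512
edge 13 of 15 (Blue): { 0,1,2,5/2,81/32,163/64,327/128,655/256,1311/512 | 41/16,21/8,11/4,3 } -> 2623/1024
edge 14 of 15 (Red): { 0,1,2,5/2,81/32,163/64,327/128,655/256,1311/512 | 2623/1024,41/16,21/8,11/4,3 } -> 5245/2048
edge 15 of 15 (Red): { 0,1,2,5/2,81/32,163/64,327/128,655/256,1311/512 | 5245/2048,2623/1024,41/16,21/8,11/4,3 } -> 10489/4096

10489/4096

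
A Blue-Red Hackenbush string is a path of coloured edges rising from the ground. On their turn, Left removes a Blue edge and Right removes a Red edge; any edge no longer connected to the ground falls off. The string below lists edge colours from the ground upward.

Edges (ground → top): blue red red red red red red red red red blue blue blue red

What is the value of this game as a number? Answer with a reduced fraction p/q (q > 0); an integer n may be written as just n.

29/8192

Build value(s[:k]) for k = 1..14, string s = blue red red red red red red red red red blue blue blue red.
value_1 [b]  L=[0]  R=[(no moves)]  → 1
value_2 [br]  L=[0]  R=[1]  → 1/2
value_3 [brr]  L=[0]  R=[1/2,1]  → 1/4
value_4 [brrr]  L=[0]  R=[1/4,1/2,1]  → 1/8
value_5 [brrrr]  L=[0]  R=[1/8,1/4,1/2,1]  → 1/16
value_6 [brrrrr]  L=[0]  R=[1/16,1/8,1/4,1/2,1]  → 1/32
value_7 [brrrrrr]  L=[0]  R=[1/32,1/16,1/8,1/4,1/2,1]  → 1/64
value_8 [brrrrrrr]  L=[0]  R=[1/64,1/32,1/16,1/8,1/4,1/2,1]  → 1/128
value_9 [brrrrrrrr]  L=[0]  R=[1/128,1/64,1/32,1/16,1/8,1/4,1/2,1]  → 1/256
value_10 [brrrrrrrrr]  L=[0]  R=[1/256,1/128,1/64,1/32,1/16,1/8,1/4,1/2,1]  → 1/512
value_11 [brrrrrrrrrb]  L=[0,1/512]  R=[1/256,1/128,1/64,1/32,1/16,1/8,1/4,1/2,1]  → 3/1024
value_12 [brrrrrrrrrbb]  L=[0,1/512,3/1024]  R=[1/256,1/128,1/64,1/32,1/16,1/8,1/4,1/2,1]  → 7/2048
value_13 [brrrrrrrrrbbb]  L=[0,1/512,3/1024,7/2048]  R=[1/256,1/128,1/64,1/32,1/16,1/8,1/4,1/2,1]  → 15/4096
value_14 [brrrrrrrrrbbbr]  L=[0,1/512,3/1024,7/2048]  R=[15/4096,1/256,1/128,1/64,1/32,1/16,1/8,1/4,1/2,1]  → 29/8192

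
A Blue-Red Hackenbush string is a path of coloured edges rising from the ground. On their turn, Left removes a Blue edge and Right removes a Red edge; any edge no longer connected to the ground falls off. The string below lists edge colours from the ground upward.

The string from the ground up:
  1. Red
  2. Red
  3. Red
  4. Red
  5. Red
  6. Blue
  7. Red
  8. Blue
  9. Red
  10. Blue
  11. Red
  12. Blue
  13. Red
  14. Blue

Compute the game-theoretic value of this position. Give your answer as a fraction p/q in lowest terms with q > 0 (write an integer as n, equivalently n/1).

Build value(s[:k]) for k = 1..14, string s = Red Red Red Red Red Blue Red Blue Red Blue Red Blue Red Blue.
value_1 [R]  L=[·]  R=[0]  so -1
value_2 [RR]  L=[·]  R=[-1 0]  so -2
value_3 [RRR]  L=[·]  R=[-2 -1 0]  so -3
value_4 [RRRR]  L=[·]  R=[-3 -2 -1 0]  so -4
value_5 [RRRRR]  L=[·]  R=[-4 -3 -2 -1 0]  so -5
value_6 [RRRRRB]  L=[-5]  R=[-4 -3 -2 -1 0]  so -9/2
value_7 [RRRRRBR]  L=[-5]  R=[-9/2 -4 -3 -2 -1 0]  so -19/4
value_8 [RRRRRBRB]  L=[-5 -19/4]  R=[-9/2 -4 -3 -2 -1 0]  so -37/8
value_9 [RRRRRBRBR]  L=[-5 -19/4]  R=[-37/8 -9/2 -4 -3 -2 -1 0]  so -75/16
value_10 [RRRRRBRBRB]  L=[-5 -19/4 -75/16]  R=[-37/8 -9/2 -4 -3 -2 -1 0]  so -149/32
value_11 [RRRRRBRBRBR]  L=[-5 -19/4 -75/16]  R=[-149/32 -37/8 -9/2 -4 -3 -2 -1 0]  so -299/64
value_12 [RRRRRBRBRBRB]  L=[-5 -19/4 -75/16 -299/64]  R=[-149/32 -37/8 -9/2 -4 -3 -2 -1 0]  so -597/128
value_13 [RRRRRBRBRBRBR]  L=[-5 -19/4 -75/16 -299/64]  R=[-597/128 -149/32 -37/8 -9/2 -4 -3 -2 -1 0]  so -1195/256
value_14 [RRRRRBRBRBRBRB]  L=[-5 -19/4 -75/16 -299/64 -1195/256]  R=[-597/128 -149/32 -37/8 -9/2 -4 -3 -2 -1 0]  so -2389/512

-2389/512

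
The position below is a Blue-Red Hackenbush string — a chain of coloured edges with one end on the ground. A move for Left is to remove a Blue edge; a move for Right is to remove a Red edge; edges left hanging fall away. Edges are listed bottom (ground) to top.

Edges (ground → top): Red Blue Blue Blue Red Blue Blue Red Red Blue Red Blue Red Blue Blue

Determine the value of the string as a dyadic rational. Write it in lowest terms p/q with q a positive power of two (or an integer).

-2473/16384

Build val(s[:k]) for k = 1..15, string s = Red Blue Blue Blue Red Blue Blue Red Red Blue Red Blue Red Blue Blue.
R: Left { ∅ }, Right { 0 } — simplest -1
RB: Left { -1 }, Right { 0 } — simplest -1/2
RBB: Left { -1,-1/2 }, Right { 0 } — simplest -1/4
RBBB: Left { -1,-1/2,-1/4 }, Right { 0 } — simplest -1/8
RBBBR: Left { -1,-1/2,-1/4 }, Right { -1/8,0 } — simplest -3/16
RBBBRB: Left { -1,-1/2,-1/4,-3/16 }, Right { -1/8,0 } — simplest -5/32
RBBBRBB: Left { -1,-1/2,-1/4,-3/16,-5/32 }, Right { -1/8,0 } — simplest -9/64
RBBBRBBR: Left { -1,-1/2,-1/4,-3/16,-5/32 }, Right { -9/64,-1/8,0 } — simplest -19/128
RBBBRBBRR: Left { -1,-1/2,-1/4,-3/16,-5/32 }, Right { -19/128,-9/64,-1/8,0 } — simplest -39/256
RBBBRBBRRB: Left { -1,-1/2,-1/4,-3/16,-5/32,-39/256 }, Right { -19/128,-9/64,-1/8,0 } — simplest -77/512
RBBBRBBRRBR: Left { -1,-1/2,-1/4,-3/16,-5/32,-39/256 }, Right { -77/512,-19/128,-9/64,-1/8,0 } — simplest -155/1024
RBBBRBBRRBRB: Left { -1,-1/2,-1/4,-3/16,-5/32,-39/256,-155/1024 }, Right { -77/512,-19/128,-9/64,-1/8,0 } — simplest -309/2048
RBBBRBBRRBRBR: Left { -1,-1/2,-1/4,-3/16,-5/32,-39/256,-155/1024 }, Right { -309/2048,-77/512,-19/128,-9/64,-1/8,0 } — simplest -619/4096
RBBBRBBRRBRBRB: Left { -1,-1/2,-1/4,-3/16,-5/32,-39/256,-155/1024,-619/4096 }, Right { -309/2048,-77/512,-19/128,-9/64,-1/8,0 } — simplest -1237/8192
RBBBRBBRRBRBRBB: Left { -1,-1/2,-1/4,-3/16,-5/32,-39/256,-155/1024,-619/4096,-1237/8192 }, Right { -309/2048,-77/512,-19/128,-9/64,-1/8,0 } — simplest -2473/16384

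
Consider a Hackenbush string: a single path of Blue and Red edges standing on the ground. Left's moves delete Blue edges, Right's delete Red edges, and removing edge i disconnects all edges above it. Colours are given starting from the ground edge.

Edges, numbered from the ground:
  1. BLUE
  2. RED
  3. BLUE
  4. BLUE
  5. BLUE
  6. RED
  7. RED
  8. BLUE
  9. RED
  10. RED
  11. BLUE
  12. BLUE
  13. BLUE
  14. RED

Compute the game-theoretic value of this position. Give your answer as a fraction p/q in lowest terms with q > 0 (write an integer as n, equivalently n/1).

7325/8192

G(B) = { 0 | · } → 1
G(BR) = { 0 | 1 } → 1/2
G(BRB) = { 0 1/2 | 1 } → 3/4
G(BRBB) = { 0 1/2 3/4 | 1 } → 7/8
G(BRBBB) = { 0 1/2 3/4 7/8 | 1 } → 15/16
G(BRBBBR) = { 0 1/2 3/4 7/8 | 15/16 1 } → 29/32
G(BRBBBRR) = { 0 1/2 3/4 7/8 | 29/32 15/16 1 } → 57/64
G(BRBBBRRB) = { 0 1/2 3/4 7/8 57/64 | 29/32 15/16 1 } → 115/128
G(BRBBBRRBR) = { 0 1/2 3/4 7/8 57/64 | 115/128 29/32 15/16 1 } → 229/256
G(BRBBBRRBRR) = { 0 1/2 3/4 7/8 57/64 | 229/256 115/128 29/32 15/16 1 } → 457/512
G(BRBBBRRBRRB) = { 0 1/2 3/4 7/8 57/64 457/512 | 229/256 115/128 29/32 15/16 1 } → 915/1024
G(BRBBBRRBRRBB) = { 0 1/2 3/4 7/8 57/64 457/512 915/1024 | 229/256 115/128 29/32 15/16 1 } → 1831/2048
G(BRBBBRRBRRBBB) = { 0 1/2 3/4 7/8 57/64 457/512 915/1024 1831/2048 | 229/256 115/128 29/32 15/16 1 } → 3663/4096
G(BRBBBRRBRRBBBR) = { 0 1/2 3/4 7/8 57/64 457/512 915/1024 1831/2048 | 3663/4096 229/256 115/128 29/32 15/16 1 } → 7325/8192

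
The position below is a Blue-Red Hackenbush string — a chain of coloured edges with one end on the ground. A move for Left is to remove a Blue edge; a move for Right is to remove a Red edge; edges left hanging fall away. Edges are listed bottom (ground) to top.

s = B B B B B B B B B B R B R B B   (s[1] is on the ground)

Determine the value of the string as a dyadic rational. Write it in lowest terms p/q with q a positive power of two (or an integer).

311/32

Recurse on prefixes of the 15-edge string B B B B B B B B B B R B R B B:
g(B) = { 0 | — } ⇒ 1
g(BB) = { 0,1 | — } ⇒ 2
g(BBB) = { 0,1,2 | — } ⇒ 3
g(BBBB) = { 0,1,2,3 | — } ⇒ 4
g(BBBBB) = { 0,1,2,3,4 | — } ⇒ 5
g(BBBBBB) = { 0,1,2,3,4,5 | — } ⇒ 6
g(BBBBBBB) = { 0,1,2,3,4,5,6 | — } ⇒ 7
g(BBBBBBBB) = { 0,1,2,3,4,5,6,7 | — } ⇒ 8
g(BBBBBBBBB) = { 0,1,2,3,4,5,6,7,8 | — } ⇒ 9
g(BBBBBBBBBB) = { 0,1,2,3,4,5,6,7,8,9 | — } ⇒ 10
g(BBBBBBBBBBR) = { 0,1,2,3,4,5,6,7,8,9 | 10 } ⇒ 19/2
g(BBBBBBBBBBRB) = { 0,1,2,3,4,5,6,7,8,9,19/2 | 10 } ⇒ 39/4
g(BBBBBBBBBBRBR) = { 0,1,2,3,4,5,6,7,8,9,19/2 | 39/4,10 } ⇒ 77/8
g(BBBBBBBBBBRBRB) = { 0,1,2,3,4,5,6,7,8,9,19/2,77/8 | 39/4,10 } ⇒ 155/16
g(BBBBBBBBBBRBRBB) = { 0,1,2,3,4,5,6,7,8,9,19/2,77/8,155/16 | 39/4,10 } ⇒ 311/32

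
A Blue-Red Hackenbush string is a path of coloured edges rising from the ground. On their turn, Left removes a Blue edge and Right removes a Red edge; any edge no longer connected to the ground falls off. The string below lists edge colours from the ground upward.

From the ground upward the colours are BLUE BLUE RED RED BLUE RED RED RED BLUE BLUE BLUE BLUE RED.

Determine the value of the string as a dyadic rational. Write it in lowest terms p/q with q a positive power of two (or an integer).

2621/2048

edge 1 of 13 (BLUE): { 0 | ∅ } — 1
edge 2 of 13 (BLUE): { 0,1 | ∅ } — 2
edge 3 of 13 (RED): { 0,1 | 2 } — 3/2
edge 4 of 13 (RED): { 0,1 | 3/2,2 } — 5/4
edge 5 of 13 (BLUE): { 0,1,5/4 | 3/2,2 } — 11/8
edge 6 of 13 (RED): { 0,1,5/4 | 11/8,3/2,2 } — 21/16
edge 7 of 13 (RED): { 0,1,5/4 | 21/16,11/8,3/2,2 } — 41/32
edge 8 of 13 (RED): { 0,1,5/4 | 41/32,21/16,11/8,3/2,2 } — 81/64
edge 9 of 13 (BLUE): { 0,1,5/4,81/64 | 41/32,21/16,11/8,3/2,2 } — 163/128
edge 10 of 13 (BLUE): { 0,1,5/4,81/64,163/128 | 41/32,21/16,11/8,3/2,2 } — 327/256
edge 11 of 13 (BLUE): { 0,1,5/4,81/64,163/128,327/256 | 41/32,21/16,11/8,3/2,2 } — 655/512
edge 12 of 13 (BLUE): { 0,1,5/4,81/64,163/128,327/256,655/512 | 41/32,21/16,11/8,3/2,2 } — 1311/1024
edge 13 of 13 (RED): { 0,1,5/4,81/64,163/128,327/256,655/512 | 1311/1024,41/32,21/16,11/8,3/2,2 } — 2621/2048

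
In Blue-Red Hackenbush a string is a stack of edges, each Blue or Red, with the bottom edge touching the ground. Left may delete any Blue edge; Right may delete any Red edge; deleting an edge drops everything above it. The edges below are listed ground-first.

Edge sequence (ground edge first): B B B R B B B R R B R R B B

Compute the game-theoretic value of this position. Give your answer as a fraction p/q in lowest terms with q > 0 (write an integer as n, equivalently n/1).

Prefix values for B B B R B B B R R B R R B B via {L|R} + simplicity:
1 of 14 · B · max L 0 · min R +∞ gives 1
2 of 14 · BB · max L 1 · min R +∞ gives 2
3 of 14 · BBB · max L 2 · min R +∞ gives 3
4 of 14 · BBBR · max L 2 · min R 3 gives 5/2
5 of 14 · BBBRB · max L 5/2 · min R 3 gives 11/4
6 of 14 · BBBRBB · max L 11/4 · min R 3 gives 23/8
7 of 14 · BBBRBBB · max L 23/8 · min R 3 gives 47/16
8 of 14 · BBBRBBBR · max L 23/8 · min R 47/16 gives 93/32
9 of 14 · BBBRBBBRR · max L 23/8 · min R 93/32 gives 185/64
10 of 14 · BBBRBBBRRB · max L 185/64 · min R 93/32 gives 371/128
11 of 14 · BBBRBBBRRBR · max L 185/64 · min R 371/128 gives 741/256
12 of 14 · BBBRBBBRRBRR · max L 185/64 · min R 741/256 gives 1481/512
13 of 14 · BBBRBBBRRBRRB · max L 1481/512 · min R 741/256 gives 2963/1024
14 of 14 · BBBRBBBRRBRRBB · max L 2963/1024 · min R 741/256 gives 5927/2048

5927/2048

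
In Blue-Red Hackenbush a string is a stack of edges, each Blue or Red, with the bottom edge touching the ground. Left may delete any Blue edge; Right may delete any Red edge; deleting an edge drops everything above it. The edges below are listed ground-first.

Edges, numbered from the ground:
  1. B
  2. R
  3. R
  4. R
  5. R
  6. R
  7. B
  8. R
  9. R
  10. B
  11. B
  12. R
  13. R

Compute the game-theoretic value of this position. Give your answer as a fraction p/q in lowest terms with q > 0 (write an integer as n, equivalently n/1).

Build val(s[:k]) for k = 1..13, string s = B R R R R R B R R B B R R.
1 of 13 · B · max L 0 · min R +∞ — 1
2 of 13 · BR · max L 0 · min R 1 — 1/2
3 of 13 · BRR · max L 0 · min R 1/2 — 1/4
4 of 13 · BRRR · max L 0 · min R 1/4 — 1/8
5 of 13 · BRRRR · max L 0 · min R 1/8 — 1/16
6 of 13 · BRRRRR · max L 0 · min R 1/16 — 1/32
7 of 13 · BRRRRRB · max L 1/32 · min R 1/16 — 3/64
8 of 13 · BRRRRRBR · max L 1/32 · min R 3/64 — 5/128
9 of 13 · BRRRRRBRR · max L 1/32 · min R 5/128 — 9/256
10 of 13 · BRRRRRBRRB · max L 9/256 · min R 5/128 — 19/512
11 of 13 · BRRRRRBRRBB · max L 19/512 · min R 5/128 — 39/1024
12 of 13 · BRRRRRBRRBBR · max L 19/512 · min R 39/1024 — 77/2048
13 of 13 · BRRRRRBRRBBRR · max L 19/512 · min R 77/2048 — 153/4096

153/4096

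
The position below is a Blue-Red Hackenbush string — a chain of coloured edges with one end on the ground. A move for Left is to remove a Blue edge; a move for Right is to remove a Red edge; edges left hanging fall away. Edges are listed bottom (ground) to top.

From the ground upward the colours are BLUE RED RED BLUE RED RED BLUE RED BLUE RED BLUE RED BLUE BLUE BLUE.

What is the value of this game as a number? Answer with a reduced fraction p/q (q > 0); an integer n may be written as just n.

Build value(s[:k]) for k = 1..15, string s = BLUE RED RED BLUE RED RED BLUE RED BLUE RED BLUE RED BLUE BLUE BLUE.
value(B) = { 0 | — } => 1
value(BR) = { 0 | 1 } => 1/2
value(BRR) = { 0 | 1/2, 1 } => 1/4
value(BRRB) = { 0, 1/4 | 1/2, 1 } => 3/8
value(BRRBR) = { 0, 1/4 | 3/8, 1/2, 1 } => 5/16
value(BRRBRR) = { 0, 1/4 | 5/16, 3/8, 1/2, 1 } => 9/32
value(BRRBRRB) = { 0, 1/4, 9/32 | 5/16, 3/8, 1/2, 1 } => 19/64
value(BRRBRRBR) = { 0, 1/4, 9/32 | 19/64, 5/16, 3/8, 1/2, 1 } => 37/128
value(BRRBRRBRB) = { 0, 1/4, 9/32, 37/128 | 19/64, 5/16, 3/8, 1/2, 1 } => 75/256
value(BRRBRRBRBR) = { 0, 1/4, 9/32, 37/128 | 75/256, 19/64, 5/16, 3/8, 1/2, 1 } => 149/512
value(BRRBRRBRBRB) = { 0, 1/4, 9/32, 37/128, 149/512 | 75/256, 19/64, 5/16, 3/8, 1/2, 1 } => 299/1024
value(BRRBRRBRBRBR) = { 0, 1/4, 9/32, 37/128, 149/512 | 299/1024, 75/256, 19/64, 5/16, 3/8, 1/2, 1 } => 597/2048
value(BRRBRRBRBRBRB) = { 0, 1/4, 9/32, 37/128, 149/512, 597/2048 | 299/1024, 75/256, 19/64, 5/16, 3/8, 1/2, 1 } => 1195/4096
value(BRRBRRBRBRBRBB) = { 0, 1/4, 9/32, 37/128, 149/512, 597/2048, 1195/4096 | 299/1024, 75/256, 19/64, 5/16, 3/8, 1/2, 1 } => 2391/8192
value(BRRBRRBRBRBRBBB) = { 0, 1/4, 9/32, 37/128, 149/512, 597/2048, 1195/4096, 2391/8192 | 299/1024, 75/256, 19/64, 5/16, 3/8, 1/2, 1 } => 4783/16384

4783/16384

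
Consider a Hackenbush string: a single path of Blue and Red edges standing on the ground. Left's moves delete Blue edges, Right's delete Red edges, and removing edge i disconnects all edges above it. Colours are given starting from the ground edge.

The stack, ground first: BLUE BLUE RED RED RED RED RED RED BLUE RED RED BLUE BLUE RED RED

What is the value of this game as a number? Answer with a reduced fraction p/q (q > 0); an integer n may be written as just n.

step 1: add BLUE to get B; options L={ 0 } R={ — } -> 1
step 2: add BLUE to get BB; options L={ 0 1 } R={ — } -> 2
step 3: add RED to get BBR; options L={ 0 1 } R={ 2 } -> 3/2
step 4: add RED to get BBRR; options L={ 0 1 } R={ 3/2 2 } -> 5/4
step 5: add RED to get BBRRR; options L={ 0 1 } R={ 5/4 3/2 2 } -> 9/8
step 6: add RED to get BBRRRR; options L={ 0 1 } R={ 9/8 5/4 3/2 2 } -> 17/16
step 7: add RED to get BBRRRRR; options L={ 0 1 } R={ 17/16 9/8 5/4 3/2 2 } -> 33/32
step 8: add RED to get BBRRRRRR; options L={ 0 1 } R={ 33/32 17/16 9/8 5/4 3/2 2 } -> 65/64
step 9: add BLUE to get BBRRRRRRB; options L={ 0 1 65/64 } R={ 33/32 17/16 9/8 5/4 3/2 2 } -> 131/128
step 10: add RED to get BBRRRRRRBR; options L={ 0 1 65/64 } R={ 131/128 33/32 17/16 9/8 5/4 3/2 2 } -> 261/256
step 11: add RED to get BBRRRRRRBRR; options L={ 0 1 65/64 } R={ 261/256 131/128 33/32 17/16 9/8 5/4 3/2 2 } -> 521/512
step 12: add BLUE to get BBRRRRRRBRRB; options L={ 0 1 65/64 521/512 } R={ 261/256 131/128 33/32 17/16 9/8 5/4 3/2 2 } -> 1043/1024
step 13: add BLUE to get BBRRRRRRBRRBB; options L={ 0 1 65/64 521/512 1043/1024 } R={ 261/256 131/128 33/32 17/16 9/8 5/4 3/2 2 } -> 2087/2048
step 14: add RED to get BBRRRRRRBRRBBR; options L={ 0 1 65/64 521/512 1043/1024 } R={ 2087/2048 261/256 131/128 33/32 17/16 9/8 5/4 3/2 2 } -> 4173/4096
step 15: add RED to get BBRRRRRRBRRBBRR; options L={ 0 1 65/64 521/512 1043/1024 } R={ 4173/4096 2087/2048 261/256 131/128 33/32 17/16 9/8 5/4 3/2 2 } -> 8345/8192

8345/8192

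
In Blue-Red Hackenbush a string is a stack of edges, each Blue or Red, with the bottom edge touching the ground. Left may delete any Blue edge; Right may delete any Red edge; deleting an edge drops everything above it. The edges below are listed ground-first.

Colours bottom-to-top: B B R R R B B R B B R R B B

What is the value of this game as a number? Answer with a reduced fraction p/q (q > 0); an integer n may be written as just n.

4967/4096

G_1 [B]  L=[0]  R=[none]  ⇒ 1
G_2 [BB]  L=[0, 1]  R=[none]  ⇒ 2
G_3 [BBR]  L=[0, 1]  R=[2]  ⇒ 3/2
G_4 [BBRR]  L=[0, 1]  R=[3/2, 2]  ⇒ 5/4
G_5 [BBRRR]  L=[0, 1]  R=[5/4, 3/2, 2]  ⇒ 9/8
G_6 [BBRRRB]  L=[0, 1, 9/8]  R=[5/4, 3/2, 2]  ⇒ 19/16
G_7 [BBRRRBB]  L=[0, 1, 9/8, 19/16]  R=[5/4, 3/2, 2]  ⇒ 39/32
G_8 [BBRRRBBR]  L=[0, 1, 9/8, 19/16]  R=[39/32, 5/4, 3/2, 2]  ⇒ 77/64
G_9 [BBRRRBBRB]  L=[0, 1, 9/8, 19/16, 77/64]  R=[39/32, 5/4, 3/2, 2]  ⇒ 155/128
G_10 [BBRRRBBRBB]  L=[0, 1, 9/8, 19/16, 77/64, 155/128]  R=[39/32, 5/4, 3/2, 2]  ⇒ 311/256
G_11 [BBRRRBBRBBR]  L=[0, 1, 9/8, 19/16, 77/64, 155/128]  R=[311/256, 39/32, 5/4, 3/2, 2]  ⇒ 621/512
G_12 [BBRRRBBRBBRR]  L=[0, 1, 9/8, 19/16, 77/64, 155/128]  R=[621/512, 311/256, 39/32, 5/4, 3/2, 2]  ⇒ 1241/1024
G_13 [BBRRRBBRBBRRB]  L=[0, 1, 9/8, 19/16, 77/64, 155/128, 1241/1024]  R=[621/512, 311/256, 39/32, 5/4, 3/2, 2]  ⇒ 2483/2048
G_14 [BBRRRBBRBBRRBB]  L=[0, 1, 9/8, 19/16, 77/64, 155/128, 1241/1024, 2483/2048]  R=[621/512, 311/256, 39/32, 5/4, 3/2, 2]  ⇒ 4967/4096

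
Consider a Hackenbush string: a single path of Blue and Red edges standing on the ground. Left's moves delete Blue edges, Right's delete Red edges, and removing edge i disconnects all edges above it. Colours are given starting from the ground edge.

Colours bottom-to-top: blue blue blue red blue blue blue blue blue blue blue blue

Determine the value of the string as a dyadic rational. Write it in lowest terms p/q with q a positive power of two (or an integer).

1535/512

step 1: add blue to get b; options L={ 0 } R={ ∅ } gives 1
step 2: add blue to get bb; options L={ 0 1 } R={ ∅ } gives 2
step 3: add blue to get bbb; options L={ 0 1 2 } R={ ∅ } gives 3
step 4: add red to get bbbr; options L={ 0 1 2 } R={ 3 } gives 5/2
step 5: add blue to get bbbrb; options L={ 0 1 2 5/2 } R={ 3 } gives 11/4
step 6: add blue to get bbbrbb; options L={ 0 1 2 5/2 11/4 } R={ 3 } gives 23/8
step 7: add blue to get bbbrbbb; options L={ 0 1 2 5/2 11/4 23/8 } R={ 3 } gives 47/16
step 8: add blue to get bbbrbbbb; options L={ 0 1 2 5/2 11/4 23/8 47/16 } R={ 3 } gives 95/32
step 9: add blue to get bbbrbbbbb; options L={ 0 1 2 5/2 11/4 23/8 47/16 95/32 } R={ 3 } gives 191/64
step 10: add blue to get bbbrbbbbbb; options L={ 0 1 2 5/2 11/4 23/8 47/16 95/32 191/64 } R={ 3 } gives 383/128
step 11: add blue to get bbbrbbbbbbb; options L={ 0 1 2 5/2 11/4 23/8 47/16 95/32 191/64 383/128 } R={ 3 } gives 767/256
step 12: add blue to get bbbrbbbbbbbb; options L={ 0 1 2 5/2 11/4 23/8 47/16 95/32 191/64 383/128 767/256 } R={ 3 } gives 1535/512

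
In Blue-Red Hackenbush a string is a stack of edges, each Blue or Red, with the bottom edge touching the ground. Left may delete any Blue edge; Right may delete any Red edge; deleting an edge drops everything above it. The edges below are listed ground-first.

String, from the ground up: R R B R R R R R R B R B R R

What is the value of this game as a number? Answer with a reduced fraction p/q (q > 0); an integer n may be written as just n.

edge 1 of 14 (R): {  | 0 } => -1
edge 2 of 14 (R): {  | -1,0 } => -2
edge 3 of 14 (B): { -2 | -1,0 } => -3/2
edge 4 of 14 (R): { -2 | -3/2,-1,0 } => -7/4
edge 5 of 14 (R): { -2 | -7/4,-3/2,-1,0 } => -15/8
edge 6 of 14 (R): { -2 | -15/8,-7/4,-3/2,-1,0 } => -31/16
edge 7 of 14 (R): { -2 | -31/16,-15/8,-7/4,-3/2,-1,0 } => -63/32
edge 8 of 14 (R): { -2 | -63/32,-31/16,-15/8,-7/4,-3/2,-1,0 } => -127/64
edge 9 of 14 (R): { -2 | -127/64,-63/32,-31/16,-15/8,-7/4,-3/2,-1,0 } => -255/128
edge 10 of 14 (B): { -2,-255/128 | -127/64,-63/32,-31/16,-15/8,-7/4,-3/2,-1,0 } => -509/256
edge 11 of 14 (R): { -2,-255/128 | -509/256,-127/64,-63/32,-31/16,-15/8,-7/4,-3/2,-1,0 } => -1019/512
edge 12 of 14 (B): { -2,-255/128,-1019/512 | -509/256,-127/64,-63/32,-31/16,-15/8,-7/4,-3/2,-1,0 } => -2037/1024
edge 13 of 14 (R): { -2,-255/128,-1019/512 | -2037/1024,-509/256,-127/64,-63/32,-31/16,-15/8,-7/4,-3/2,-1,0 } => -4075/2048
edge 14 of 14 (R): { -2,-255/128,-1019/512 | -4075/2048,-2037/1024,-509/256,-127/64,-63/32,-31/16,-15/8,-7/4,-3/2,-1,0 } => -8151/4096

-8151/4096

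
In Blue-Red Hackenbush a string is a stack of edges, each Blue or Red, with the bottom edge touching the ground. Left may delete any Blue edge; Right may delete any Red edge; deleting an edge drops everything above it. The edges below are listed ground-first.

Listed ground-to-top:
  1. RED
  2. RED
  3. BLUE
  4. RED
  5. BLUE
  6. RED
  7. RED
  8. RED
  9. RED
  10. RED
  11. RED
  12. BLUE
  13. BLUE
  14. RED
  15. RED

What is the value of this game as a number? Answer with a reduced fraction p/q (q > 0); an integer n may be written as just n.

Recurse on prefixes of the 15-edge string RED RED BLUE RED BLUE RED RED RED RED RED RED BLUE BLUE RED RED:
v(R) = { none | 0 } = -1
v(RR) = { none | -1; 0 } = -2
v(RRB) = { -2 | -1; 0 } = -3/2
v(RRBR) = { -2 | -3/2; -1; 0 } = -7/4
v(RRBRB) = { -2; -7/4 | -3/2; -1; 0 } = -13/8
v(RRBRBR) = { -2; -7/4 | -13/8; -3/2; -1; 0 } = -27/16
v(RRBRBRR) = { -2; -7/4 | -27/16; -13/8; -3/2; -1; 0 } = -55/32
v(RRBRBRRR) = { -2; -7/4 | -55/32; -27/16; -13/8; -3/2; -1; 0 } = -111/64
v(RRBRBRRRR) = { -2; -7/4 | -111/64; -55/32; -27/16; -13/8; -3/2; -1; 0 } = -223/128
v(RRBRBRRRRR) = { -2; -7/4 | -223/128; -111/64; -55/32; -27/16; -13/8; -3/2; -1; 0 } = -447/256
v(RRBRBRRRRRR) = { -2; -7/4 | -447/256; -223/128; -111/64; -55/32; -27/16; -13/8; -3/2; -1; 0 } = -895/512
v(RRBRBRRRRRRB) = { -2; -7/4; -895/512 | -447/256; -223/128; -111/64; -55/32; -27/16; -13/8; -3/2; -1; 0 } = -1789/1024
v(RRBRBRRRRRRBB) = { -2; -7/4; -895/512; -1789/1024 | -447/256; -223/128; -111/64; -55/32; -27/16; -13/8; -3/2; -1; 0 } = -3577/2048
v(RRBRBRRRRRRBBR) = { -2; -7/4; -895/512; -1789/1024 | -3577/2048; -447/256; -223/128; -111/64; -55/32; -27/16; -13/8; -3/2; -1; 0 } = -7155/4096
v(RRBRBRRRRRRBBRR) = { -2; -7/4; -895/512; -1789/1024 | -7155/4096; -3577/2048; -447/256; -223/128; -111/64; -55/32; -27/16; -13/8; -3/2; -1; 0 } = -14311/8192

-14311/8192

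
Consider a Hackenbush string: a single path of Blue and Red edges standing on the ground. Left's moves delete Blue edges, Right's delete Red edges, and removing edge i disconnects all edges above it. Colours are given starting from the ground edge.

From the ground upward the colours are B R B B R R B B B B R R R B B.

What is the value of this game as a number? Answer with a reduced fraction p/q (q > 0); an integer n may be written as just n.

13255/16384

Build val(s[:k]) for k = 1..15, string s = B R B B R R B B B B R R R B B.
val(B) = { 0 | ∅ } — 1
val(BR) = { 0 | 1 } — 1/2
val(BRB) = { 0,1/2 | 1 } — 3/4
val(BRBB) = { 0,1/2,3/4 | 1 } — 7/8
val(BRBBR) = { 0,1/2,3/4 | 7/8,1 } — 13/16
val(BRBBRR) = { 0,1/2,3/4 | 13/16,7/8,1 } — 25/32
val(BRBBRRB) = { 0,1/2,3/4,25/32 | 13/16,7/8,1 } — 51/64
val(BRBBRRBB) = { 0,1/2,3/4,25/32,51/64 | 13/16,7/8,1 } — 103/128
val(BRBBRRBBB) = { 0,1/2,3/4,25/32,51/64,103/128 | 13/16,7/8,1 } — 207/256
val(BRBBRRBBBB) = { 0,1/2,3/4,25/32,51/64,103/128,207/256 | 13/16,7/8,1 } — 415/512
val(BRBBRRBBBBR) = { 0,1/2,3/4,25/32,51/64,103/128,207/256 | 415/512,13/16,7/8,1 } — 829/1024
val(BRBBRRBBBBRR) = { 0,1/2,3/4,25/32,51/64,103/128,207/256 | 829/1024,415/512,13/16,7/8,1 } — 1657/2048
val(BRBBRRBBBBRRR) = { 0,1/2,3/4,25/32,51/64,103/128,207/256 | 1657/2048,829/1024,415/512,13/16,7/8,1 } — 3313/4096
val(BRBBRRBBBBRRRB) = { 0,1/2,3/4,25/32,51/64,103/128,207/256,3313/4096 | 1657/2048,829/1024,415/512,13/16,7/8,1 } — 6627/8192
val(BRBBRRBBBBRRRBB) = { 0,1/2,3/4,25/32,51/64,103/128,207/256,3313/4096,6627/8192 | 1657/2048,829/1024,415/512,13/16,7/8,1 } — 13255/16384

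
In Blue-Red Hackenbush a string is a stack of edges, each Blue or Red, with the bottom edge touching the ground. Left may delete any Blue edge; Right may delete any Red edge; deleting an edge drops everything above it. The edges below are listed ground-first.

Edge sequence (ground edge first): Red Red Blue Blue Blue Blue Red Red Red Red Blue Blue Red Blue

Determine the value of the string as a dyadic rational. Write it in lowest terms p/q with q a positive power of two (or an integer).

-4581/4096

edge 1 of 14 (Red): { — | 0 } -> -1
edge 2 of 14 (Red): { — | -1, 0 } -> -2
edge 3 of 14 (Blue): { -2 | -1, 0 } -> -3/2
edge 4 of 14 (Blue): { -2, -3/2 | -1, 0 } -> -5/4
edge 5 of 14 (Blue): { -2, -3/2, -5/4 | -1, 0 } -> -9/8
edge 6 of 14 (Blue): { -2, -3/2, -5/4, -9/8 | -1, 0 } -> -17/16
edge 7 of 14 (Red): { -2, -3/2, -5/4, -9/8 | -17/16, -1, 0 } -> -35/32
edge 8 of 14 (Red): { -2, -3/2, -5/4, -9/8 | -35/32, -17/16, -1, 0 } -> -71/64
edge 9 of 14 (Red): { -2, -3/2, -5/4, -9/8 | -71/64, -35/32, -17/16, -1, 0 } -> -143/128
edge 10 of 14 (Red): { -2, -3/2, -5/4, -9/8 | -143/128, -71/64, -35/32, -17/16, -1, 0 } -> -287/256
edge 11 of 14 (Blue): { -2, -3/2, -5/4, -9/8, -287/256 | -143/128, -71/64, -35/32, -17/16, -1, 0 } -> -573/512
edge 12 of 14 (Blue): { -2, -3/2, -5/4, -9/8, -287/256, -573/512 | -143/128, -71/64, -35/32, -17/16, -1, 0 } -> -1145/1024
edge 13 of 14 (Red): { -2, -3/2, -5/4, -9/8, -287/256, -573/512 | -1145/1024, -143/128, -71/64, -35/32, -17/16, -1, 0 } -> -2291/2048
edge 14 of 14 (Blue): { -2, -3/2, -5/4, -9/8, -287/256, -573/512, -2291/2048 | -1145/1024, -143/128, -71/64, -35/32, -17/16, -1, 0 } -> -4581/4096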